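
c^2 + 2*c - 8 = (c - 2)*(c + 4)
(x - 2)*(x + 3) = x^2 + x - 6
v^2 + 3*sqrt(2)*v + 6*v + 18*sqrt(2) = (v + 6)*(v + 3*sqrt(2))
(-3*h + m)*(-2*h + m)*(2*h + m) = 12*h^3 - 4*h^2*m - 3*h*m^2 + m^3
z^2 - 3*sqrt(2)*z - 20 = (z - 5*sqrt(2))*(z + 2*sqrt(2))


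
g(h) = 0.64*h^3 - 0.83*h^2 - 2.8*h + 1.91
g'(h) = 1.92*h^2 - 1.66*h - 2.8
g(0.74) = -0.36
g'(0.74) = -2.98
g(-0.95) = 3.27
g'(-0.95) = 0.51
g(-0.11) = 2.21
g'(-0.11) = -2.59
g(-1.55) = 1.87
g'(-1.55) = 4.39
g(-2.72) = -9.49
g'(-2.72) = 15.92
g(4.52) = 31.40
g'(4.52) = 28.92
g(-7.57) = -302.09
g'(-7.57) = 119.79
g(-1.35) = 2.60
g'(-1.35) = 2.94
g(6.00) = 93.47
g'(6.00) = 56.36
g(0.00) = 1.91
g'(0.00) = -2.80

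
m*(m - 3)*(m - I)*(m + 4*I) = m^4 - 3*m^3 + 3*I*m^3 + 4*m^2 - 9*I*m^2 - 12*m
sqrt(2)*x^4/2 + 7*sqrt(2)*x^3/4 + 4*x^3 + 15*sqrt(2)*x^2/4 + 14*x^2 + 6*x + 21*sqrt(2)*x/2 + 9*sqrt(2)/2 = (x + 1/2)*(x + 3)*(x + 3*sqrt(2))*(sqrt(2)*x/2 + 1)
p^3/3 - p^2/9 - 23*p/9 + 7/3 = (p/3 + 1)*(p - 7/3)*(p - 1)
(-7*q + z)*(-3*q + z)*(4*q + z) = 84*q^3 - 19*q^2*z - 6*q*z^2 + z^3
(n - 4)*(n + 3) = n^2 - n - 12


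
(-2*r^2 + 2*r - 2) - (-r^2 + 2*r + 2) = -r^2 - 4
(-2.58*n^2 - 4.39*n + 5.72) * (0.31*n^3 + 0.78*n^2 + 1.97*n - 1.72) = -0.7998*n^5 - 3.3733*n^4 - 6.7336*n^3 + 0.250900000000001*n^2 + 18.8192*n - 9.8384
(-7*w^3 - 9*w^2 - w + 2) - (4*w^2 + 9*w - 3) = -7*w^3 - 13*w^2 - 10*w + 5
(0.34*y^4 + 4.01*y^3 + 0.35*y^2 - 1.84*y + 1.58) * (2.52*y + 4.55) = 0.8568*y^5 + 11.6522*y^4 + 19.1275*y^3 - 3.0443*y^2 - 4.3904*y + 7.189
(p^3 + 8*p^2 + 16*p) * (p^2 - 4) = p^5 + 8*p^4 + 12*p^3 - 32*p^2 - 64*p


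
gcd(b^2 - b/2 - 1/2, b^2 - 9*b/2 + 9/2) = 1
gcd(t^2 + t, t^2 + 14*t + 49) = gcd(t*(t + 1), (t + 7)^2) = 1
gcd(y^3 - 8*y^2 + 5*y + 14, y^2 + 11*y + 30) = 1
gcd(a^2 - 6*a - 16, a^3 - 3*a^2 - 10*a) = a + 2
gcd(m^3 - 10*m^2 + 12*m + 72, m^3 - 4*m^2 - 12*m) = m^2 - 4*m - 12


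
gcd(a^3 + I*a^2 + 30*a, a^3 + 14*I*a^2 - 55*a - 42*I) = a + 6*I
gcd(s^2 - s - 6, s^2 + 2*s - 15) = s - 3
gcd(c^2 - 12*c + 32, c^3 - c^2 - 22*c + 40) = c - 4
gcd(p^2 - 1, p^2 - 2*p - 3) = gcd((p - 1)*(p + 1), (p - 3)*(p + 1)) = p + 1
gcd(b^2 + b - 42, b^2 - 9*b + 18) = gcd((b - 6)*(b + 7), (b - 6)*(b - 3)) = b - 6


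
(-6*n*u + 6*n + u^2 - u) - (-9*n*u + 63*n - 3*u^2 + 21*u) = 3*n*u - 57*n + 4*u^2 - 22*u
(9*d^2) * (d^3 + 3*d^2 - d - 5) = 9*d^5 + 27*d^4 - 9*d^3 - 45*d^2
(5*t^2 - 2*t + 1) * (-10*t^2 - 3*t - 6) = -50*t^4 + 5*t^3 - 34*t^2 + 9*t - 6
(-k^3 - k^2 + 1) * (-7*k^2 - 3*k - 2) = 7*k^5 + 10*k^4 + 5*k^3 - 5*k^2 - 3*k - 2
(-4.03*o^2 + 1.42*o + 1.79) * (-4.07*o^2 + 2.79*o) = 16.4021*o^4 - 17.0231*o^3 - 3.3235*o^2 + 4.9941*o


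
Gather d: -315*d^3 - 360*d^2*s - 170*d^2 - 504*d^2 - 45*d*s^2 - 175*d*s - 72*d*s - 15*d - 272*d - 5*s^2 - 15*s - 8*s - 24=-315*d^3 + d^2*(-360*s - 674) + d*(-45*s^2 - 247*s - 287) - 5*s^2 - 23*s - 24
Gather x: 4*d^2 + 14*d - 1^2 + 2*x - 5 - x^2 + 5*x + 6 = 4*d^2 + 14*d - x^2 + 7*x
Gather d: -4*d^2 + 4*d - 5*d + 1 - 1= -4*d^2 - d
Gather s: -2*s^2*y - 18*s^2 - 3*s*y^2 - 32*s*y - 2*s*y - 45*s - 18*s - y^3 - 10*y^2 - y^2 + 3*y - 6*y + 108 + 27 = s^2*(-2*y - 18) + s*(-3*y^2 - 34*y - 63) - y^3 - 11*y^2 - 3*y + 135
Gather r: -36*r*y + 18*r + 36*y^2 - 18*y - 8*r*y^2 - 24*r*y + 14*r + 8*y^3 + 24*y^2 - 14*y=r*(-8*y^2 - 60*y + 32) + 8*y^3 + 60*y^2 - 32*y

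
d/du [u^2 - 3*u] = 2*u - 3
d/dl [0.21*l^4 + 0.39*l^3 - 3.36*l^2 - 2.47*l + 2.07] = 0.84*l^3 + 1.17*l^2 - 6.72*l - 2.47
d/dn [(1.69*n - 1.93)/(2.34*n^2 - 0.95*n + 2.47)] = (-3.9546*n^2 + 9.0324*n + 2.3408)/(5.4756*n^4 - 4.446*n^3 + 12.4621*n^2 - 4.693*n + 6.1009)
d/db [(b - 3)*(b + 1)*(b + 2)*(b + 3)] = 4*b^3 + 9*b^2 - 14*b - 27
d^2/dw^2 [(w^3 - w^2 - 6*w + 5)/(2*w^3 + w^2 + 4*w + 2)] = 6*(-2*w^6 - 32*w^5 + 28*w^4 + 56*w^3 + 103*w^2 + 16*w + 38)/(8*w^9 + 12*w^8 + 54*w^7 + 73*w^6 + 132*w^5 + 150*w^4 + 136*w^3 + 108*w^2 + 48*w + 8)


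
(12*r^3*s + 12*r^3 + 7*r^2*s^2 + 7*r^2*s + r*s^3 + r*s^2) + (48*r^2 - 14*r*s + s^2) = 12*r^3*s + 12*r^3 + 7*r^2*s^2 + 7*r^2*s + 48*r^2 + r*s^3 + r*s^2 - 14*r*s + s^2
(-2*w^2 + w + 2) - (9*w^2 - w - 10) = -11*w^2 + 2*w + 12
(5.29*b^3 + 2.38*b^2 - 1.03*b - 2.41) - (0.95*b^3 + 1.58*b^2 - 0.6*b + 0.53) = 4.34*b^3 + 0.8*b^2 - 0.43*b - 2.94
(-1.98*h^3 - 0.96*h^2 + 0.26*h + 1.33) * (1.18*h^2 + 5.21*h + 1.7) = -2.3364*h^5 - 11.4486*h^4 - 8.0608*h^3 + 1.292*h^2 + 7.3713*h + 2.261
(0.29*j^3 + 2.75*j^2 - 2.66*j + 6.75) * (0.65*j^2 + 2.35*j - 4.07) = 0.1885*j^5 + 2.469*j^4 + 3.5532*j^3 - 13.056*j^2 + 26.6887*j - 27.4725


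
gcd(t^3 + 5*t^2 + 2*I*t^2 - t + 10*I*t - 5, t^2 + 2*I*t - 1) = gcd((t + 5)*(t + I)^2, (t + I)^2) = t^2 + 2*I*t - 1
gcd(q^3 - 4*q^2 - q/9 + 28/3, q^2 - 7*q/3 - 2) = q - 3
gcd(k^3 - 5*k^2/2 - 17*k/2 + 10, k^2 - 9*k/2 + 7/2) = k - 1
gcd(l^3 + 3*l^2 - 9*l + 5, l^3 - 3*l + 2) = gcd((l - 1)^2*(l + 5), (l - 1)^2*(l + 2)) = l^2 - 2*l + 1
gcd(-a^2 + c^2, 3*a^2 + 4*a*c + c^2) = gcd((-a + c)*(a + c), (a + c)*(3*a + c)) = a + c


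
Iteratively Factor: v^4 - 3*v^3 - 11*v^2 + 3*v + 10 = (v - 5)*(v^3 + 2*v^2 - v - 2) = (v - 5)*(v + 1)*(v^2 + v - 2) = (v - 5)*(v - 1)*(v + 1)*(v + 2)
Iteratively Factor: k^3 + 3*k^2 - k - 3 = (k - 1)*(k^2 + 4*k + 3) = (k - 1)*(k + 3)*(k + 1)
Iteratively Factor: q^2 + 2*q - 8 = (q + 4)*(q - 2)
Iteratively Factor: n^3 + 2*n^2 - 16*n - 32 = (n + 4)*(n^2 - 2*n - 8) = (n - 4)*(n + 4)*(n + 2)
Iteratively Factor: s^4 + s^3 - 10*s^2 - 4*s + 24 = (s - 2)*(s^3 + 3*s^2 - 4*s - 12) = (s - 2)*(s + 3)*(s^2 - 4) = (s - 2)^2*(s + 3)*(s + 2)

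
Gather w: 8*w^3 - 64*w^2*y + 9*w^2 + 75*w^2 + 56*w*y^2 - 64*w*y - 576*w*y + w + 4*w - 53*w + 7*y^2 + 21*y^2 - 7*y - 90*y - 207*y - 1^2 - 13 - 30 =8*w^3 + w^2*(84 - 64*y) + w*(56*y^2 - 640*y - 48) + 28*y^2 - 304*y - 44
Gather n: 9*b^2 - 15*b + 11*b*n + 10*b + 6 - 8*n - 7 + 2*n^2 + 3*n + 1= 9*b^2 - 5*b + 2*n^2 + n*(11*b - 5)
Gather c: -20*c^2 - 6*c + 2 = -20*c^2 - 6*c + 2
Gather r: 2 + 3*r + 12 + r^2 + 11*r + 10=r^2 + 14*r + 24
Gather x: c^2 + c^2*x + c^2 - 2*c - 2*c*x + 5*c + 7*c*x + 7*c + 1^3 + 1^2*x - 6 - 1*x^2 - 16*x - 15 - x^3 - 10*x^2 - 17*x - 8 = 2*c^2 + 10*c - x^3 - 11*x^2 + x*(c^2 + 5*c - 32) - 28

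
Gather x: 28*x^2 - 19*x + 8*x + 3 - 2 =28*x^2 - 11*x + 1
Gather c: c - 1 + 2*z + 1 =c + 2*z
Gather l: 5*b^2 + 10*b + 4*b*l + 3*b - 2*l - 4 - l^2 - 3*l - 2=5*b^2 + 13*b - l^2 + l*(4*b - 5) - 6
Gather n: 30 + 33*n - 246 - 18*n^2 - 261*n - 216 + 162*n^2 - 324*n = 144*n^2 - 552*n - 432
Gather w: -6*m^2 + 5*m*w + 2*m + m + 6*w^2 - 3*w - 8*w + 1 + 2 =-6*m^2 + 3*m + 6*w^2 + w*(5*m - 11) + 3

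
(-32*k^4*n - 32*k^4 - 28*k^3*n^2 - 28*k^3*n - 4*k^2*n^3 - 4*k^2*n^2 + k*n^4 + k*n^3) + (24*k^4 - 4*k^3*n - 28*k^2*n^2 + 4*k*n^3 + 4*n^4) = -32*k^4*n - 8*k^4 - 28*k^3*n^2 - 32*k^3*n - 4*k^2*n^3 - 32*k^2*n^2 + k*n^4 + 5*k*n^3 + 4*n^4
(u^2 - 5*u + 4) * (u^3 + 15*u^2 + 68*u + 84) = u^5 + 10*u^4 - 3*u^3 - 196*u^2 - 148*u + 336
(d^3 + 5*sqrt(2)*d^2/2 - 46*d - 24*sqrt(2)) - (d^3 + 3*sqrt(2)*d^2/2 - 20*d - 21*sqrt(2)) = sqrt(2)*d^2 - 26*d - 3*sqrt(2)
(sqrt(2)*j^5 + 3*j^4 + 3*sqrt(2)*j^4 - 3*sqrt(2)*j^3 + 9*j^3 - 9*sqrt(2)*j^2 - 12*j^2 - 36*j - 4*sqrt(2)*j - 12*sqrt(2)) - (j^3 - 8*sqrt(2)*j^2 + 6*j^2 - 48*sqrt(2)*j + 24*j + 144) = sqrt(2)*j^5 + 3*j^4 + 3*sqrt(2)*j^4 - 3*sqrt(2)*j^3 + 8*j^3 - 18*j^2 - sqrt(2)*j^2 - 60*j + 44*sqrt(2)*j - 144 - 12*sqrt(2)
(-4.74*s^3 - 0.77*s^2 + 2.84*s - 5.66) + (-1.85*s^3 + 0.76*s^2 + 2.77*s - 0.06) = -6.59*s^3 - 0.01*s^2 + 5.61*s - 5.72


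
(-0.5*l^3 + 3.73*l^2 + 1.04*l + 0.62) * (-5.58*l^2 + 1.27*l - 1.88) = 2.79*l^5 - 21.4484*l^4 - 0.126100000000001*l^3 - 9.1512*l^2 - 1.1678*l - 1.1656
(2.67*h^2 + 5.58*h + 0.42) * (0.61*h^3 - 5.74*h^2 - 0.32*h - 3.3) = 1.6287*h^5 - 11.922*h^4 - 32.6274*h^3 - 13.0074*h^2 - 18.5484*h - 1.386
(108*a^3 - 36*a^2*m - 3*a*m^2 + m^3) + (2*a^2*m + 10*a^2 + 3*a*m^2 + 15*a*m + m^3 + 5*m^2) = 108*a^3 - 34*a^2*m + 10*a^2 + 15*a*m + 2*m^3 + 5*m^2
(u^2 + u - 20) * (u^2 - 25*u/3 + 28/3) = u^4 - 22*u^3/3 - 19*u^2 + 176*u - 560/3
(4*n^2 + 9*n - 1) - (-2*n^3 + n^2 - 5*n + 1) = 2*n^3 + 3*n^2 + 14*n - 2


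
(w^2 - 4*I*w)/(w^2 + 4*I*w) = (w - 4*I)/(w + 4*I)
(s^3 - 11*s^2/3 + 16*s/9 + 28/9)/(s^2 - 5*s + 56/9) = (3*s^2 - 4*s - 4)/(3*s - 8)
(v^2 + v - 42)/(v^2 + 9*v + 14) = (v - 6)/(v + 2)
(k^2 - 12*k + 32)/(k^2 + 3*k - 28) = (k - 8)/(k + 7)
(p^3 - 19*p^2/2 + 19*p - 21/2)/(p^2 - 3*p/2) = p - 8 + 7/p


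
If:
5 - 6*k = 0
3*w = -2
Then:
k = 5/6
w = -2/3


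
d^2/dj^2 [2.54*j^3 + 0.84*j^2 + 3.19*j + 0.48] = 15.24*j + 1.68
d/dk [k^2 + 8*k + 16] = 2*k + 8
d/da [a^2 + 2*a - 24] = 2*a + 2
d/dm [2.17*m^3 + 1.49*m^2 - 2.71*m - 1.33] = 6.51*m^2 + 2.98*m - 2.71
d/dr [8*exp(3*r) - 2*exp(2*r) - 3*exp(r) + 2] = (24*exp(2*r) - 4*exp(r) - 3)*exp(r)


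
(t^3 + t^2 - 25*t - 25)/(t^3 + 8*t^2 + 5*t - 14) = (t^3 + t^2 - 25*t - 25)/(t^3 + 8*t^2 + 5*t - 14)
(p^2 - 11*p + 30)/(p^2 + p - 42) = (p - 5)/(p + 7)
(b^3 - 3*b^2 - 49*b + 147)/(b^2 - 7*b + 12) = (b^2 - 49)/(b - 4)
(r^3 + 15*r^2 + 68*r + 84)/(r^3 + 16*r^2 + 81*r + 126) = (r + 2)/(r + 3)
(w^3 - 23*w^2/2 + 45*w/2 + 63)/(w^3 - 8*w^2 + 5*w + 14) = (w^2 - 9*w/2 - 9)/(w^2 - w - 2)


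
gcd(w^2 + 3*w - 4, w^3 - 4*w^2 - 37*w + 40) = w - 1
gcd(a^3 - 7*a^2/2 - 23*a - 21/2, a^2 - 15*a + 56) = a - 7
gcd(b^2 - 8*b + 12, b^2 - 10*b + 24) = b - 6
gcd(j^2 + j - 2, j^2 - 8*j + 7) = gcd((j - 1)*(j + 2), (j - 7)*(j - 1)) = j - 1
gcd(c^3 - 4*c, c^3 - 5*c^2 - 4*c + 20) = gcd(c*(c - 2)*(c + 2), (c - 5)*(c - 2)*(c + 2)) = c^2 - 4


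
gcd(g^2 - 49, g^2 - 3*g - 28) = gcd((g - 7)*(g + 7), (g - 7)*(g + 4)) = g - 7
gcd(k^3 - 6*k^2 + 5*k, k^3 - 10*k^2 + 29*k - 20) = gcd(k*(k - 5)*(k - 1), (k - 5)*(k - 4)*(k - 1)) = k^2 - 6*k + 5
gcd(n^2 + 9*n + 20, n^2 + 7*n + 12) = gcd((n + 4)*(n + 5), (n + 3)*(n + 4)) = n + 4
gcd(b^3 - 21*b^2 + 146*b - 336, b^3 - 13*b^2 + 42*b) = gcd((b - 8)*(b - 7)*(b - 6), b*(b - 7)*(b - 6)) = b^2 - 13*b + 42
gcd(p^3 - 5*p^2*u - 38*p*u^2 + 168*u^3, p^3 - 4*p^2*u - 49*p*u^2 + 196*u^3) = p^2 - 11*p*u + 28*u^2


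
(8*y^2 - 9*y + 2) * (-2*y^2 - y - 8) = -16*y^4 + 10*y^3 - 59*y^2 + 70*y - 16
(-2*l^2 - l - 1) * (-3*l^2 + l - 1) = 6*l^4 + l^3 + 4*l^2 + 1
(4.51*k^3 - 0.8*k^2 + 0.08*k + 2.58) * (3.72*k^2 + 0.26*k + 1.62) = 16.7772*k^5 - 1.8034*k^4 + 7.3958*k^3 + 8.3224*k^2 + 0.8004*k + 4.1796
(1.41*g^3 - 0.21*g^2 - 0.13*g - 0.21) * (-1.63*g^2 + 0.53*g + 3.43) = -2.2983*g^5 + 1.0896*g^4 + 4.9369*g^3 - 0.4469*g^2 - 0.5572*g - 0.7203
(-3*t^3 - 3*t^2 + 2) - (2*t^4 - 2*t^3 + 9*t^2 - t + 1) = -2*t^4 - t^3 - 12*t^2 + t + 1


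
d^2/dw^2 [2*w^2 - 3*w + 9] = 4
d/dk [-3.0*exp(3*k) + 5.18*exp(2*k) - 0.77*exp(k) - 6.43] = (-9.0*exp(2*k) + 10.36*exp(k) - 0.77)*exp(k)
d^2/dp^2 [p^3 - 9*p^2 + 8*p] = 6*p - 18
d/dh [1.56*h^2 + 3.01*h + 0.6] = 3.12*h + 3.01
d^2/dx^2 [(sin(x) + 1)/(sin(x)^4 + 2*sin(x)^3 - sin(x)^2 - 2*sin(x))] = (-9*sin(x)^2 - 20*sin(x) - 8 + 14/sin(x) + 4/sin(x)^2 - 8/sin(x)^3)/((sin(x) - 1)^2*(sin(x) + 2)^3)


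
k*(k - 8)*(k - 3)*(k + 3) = k^4 - 8*k^3 - 9*k^2 + 72*k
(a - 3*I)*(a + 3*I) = a^2 + 9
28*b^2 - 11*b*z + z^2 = (-7*b + z)*(-4*b + z)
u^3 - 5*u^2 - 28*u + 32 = (u - 8)*(u - 1)*(u + 4)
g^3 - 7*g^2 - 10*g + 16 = (g - 8)*(g - 1)*(g + 2)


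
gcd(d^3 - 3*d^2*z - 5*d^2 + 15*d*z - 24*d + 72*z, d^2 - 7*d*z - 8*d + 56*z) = d - 8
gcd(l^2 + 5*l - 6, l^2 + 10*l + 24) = l + 6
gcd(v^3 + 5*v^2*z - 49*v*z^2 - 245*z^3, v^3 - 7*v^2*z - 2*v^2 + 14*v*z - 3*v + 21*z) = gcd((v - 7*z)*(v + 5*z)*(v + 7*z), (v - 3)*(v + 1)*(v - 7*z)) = -v + 7*z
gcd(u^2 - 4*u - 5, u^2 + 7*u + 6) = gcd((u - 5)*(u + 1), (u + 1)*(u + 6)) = u + 1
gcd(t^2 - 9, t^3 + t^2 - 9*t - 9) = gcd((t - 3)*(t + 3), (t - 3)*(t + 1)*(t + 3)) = t^2 - 9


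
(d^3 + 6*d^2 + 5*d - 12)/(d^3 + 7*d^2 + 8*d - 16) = (d + 3)/(d + 4)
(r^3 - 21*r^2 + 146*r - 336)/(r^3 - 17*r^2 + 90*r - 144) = (r - 7)/(r - 3)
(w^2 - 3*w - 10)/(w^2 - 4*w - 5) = (w + 2)/(w + 1)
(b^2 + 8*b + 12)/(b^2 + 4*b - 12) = (b + 2)/(b - 2)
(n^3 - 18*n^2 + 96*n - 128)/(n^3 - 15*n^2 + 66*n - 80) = (n - 8)/(n - 5)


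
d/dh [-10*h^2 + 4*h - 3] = 4 - 20*h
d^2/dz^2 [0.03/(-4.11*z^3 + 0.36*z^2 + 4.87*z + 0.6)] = ((0.7398*z - 0.0216)*(-4.11*z^3 + 0.36*z^2 + 4.87*z + 0.6) + 0.03*(-24.66*z^2 + 1.44*z + 9.74)*(-12.33*z^2 + 0.72*z + 4.87))/(-4.11*z^3 + 0.36*z^2 + 4.87*z + 0.6)^3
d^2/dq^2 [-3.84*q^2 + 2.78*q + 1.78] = -7.68000000000000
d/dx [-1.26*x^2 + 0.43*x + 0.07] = 0.43 - 2.52*x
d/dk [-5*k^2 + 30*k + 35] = 30 - 10*k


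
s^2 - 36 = (s - 6)*(s + 6)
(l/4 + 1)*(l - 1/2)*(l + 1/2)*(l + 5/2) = l^4/4 + 13*l^3/8 + 39*l^2/16 - 13*l/32 - 5/8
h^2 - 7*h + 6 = (h - 6)*(h - 1)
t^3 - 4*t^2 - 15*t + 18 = (t - 6)*(t - 1)*(t + 3)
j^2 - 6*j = j*(j - 6)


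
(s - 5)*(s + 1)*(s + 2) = s^3 - 2*s^2 - 13*s - 10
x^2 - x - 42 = (x - 7)*(x + 6)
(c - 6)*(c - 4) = c^2 - 10*c + 24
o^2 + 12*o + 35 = (o + 5)*(o + 7)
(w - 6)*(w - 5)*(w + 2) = w^3 - 9*w^2 + 8*w + 60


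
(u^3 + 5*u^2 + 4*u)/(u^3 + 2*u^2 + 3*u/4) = 4*(u^2 + 5*u + 4)/(4*u^2 + 8*u + 3)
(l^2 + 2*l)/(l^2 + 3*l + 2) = l/(l + 1)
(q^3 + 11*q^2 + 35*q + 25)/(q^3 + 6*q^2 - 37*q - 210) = (q^2 + 6*q + 5)/(q^2 + q - 42)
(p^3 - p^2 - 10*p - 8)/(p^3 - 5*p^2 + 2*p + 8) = (p + 2)/(p - 2)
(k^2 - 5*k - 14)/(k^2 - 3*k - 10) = (k - 7)/(k - 5)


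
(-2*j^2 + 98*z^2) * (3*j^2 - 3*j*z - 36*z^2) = -6*j^4 + 6*j^3*z + 366*j^2*z^2 - 294*j*z^3 - 3528*z^4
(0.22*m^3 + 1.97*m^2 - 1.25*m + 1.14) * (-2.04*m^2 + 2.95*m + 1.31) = -0.4488*m^5 - 3.3698*m^4 + 8.6497*m^3 - 3.4324*m^2 + 1.7255*m + 1.4934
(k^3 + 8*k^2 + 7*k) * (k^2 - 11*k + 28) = k^5 - 3*k^4 - 53*k^3 + 147*k^2 + 196*k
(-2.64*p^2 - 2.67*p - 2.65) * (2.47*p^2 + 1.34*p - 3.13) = -6.5208*p^4 - 10.1325*p^3 - 1.8601*p^2 + 4.8061*p + 8.2945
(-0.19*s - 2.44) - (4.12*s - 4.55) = 2.11 - 4.31*s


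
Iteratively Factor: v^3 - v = (v)*(v^2 - 1) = v*(v + 1)*(v - 1)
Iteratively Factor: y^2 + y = (y)*(y + 1)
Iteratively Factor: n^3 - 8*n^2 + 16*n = (n)*(n^2 - 8*n + 16) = n*(n - 4)*(n - 4)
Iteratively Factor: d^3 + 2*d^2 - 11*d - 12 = (d + 1)*(d^2 + d - 12) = (d + 1)*(d + 4)*(d - 3)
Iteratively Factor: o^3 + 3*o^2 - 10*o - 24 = (o + 2)*(o^2 + o - 12) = (o - 3)*(o + 2)*(o + 4)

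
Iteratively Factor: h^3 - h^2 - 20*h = (h - 5)*(h^2 + 4*h) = h*(h - 5)*(h + 4)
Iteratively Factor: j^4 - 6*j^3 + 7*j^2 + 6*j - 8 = (j + 1)*(j^3 - 7*j^2 + 14*j - 8) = (j - 2)*(j + 1)*(j^2 - 5*j + 4) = (j - 4)*(j - 2)*(j + 1)*(j - 1)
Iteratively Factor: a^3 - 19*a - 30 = (a + 2)*(a^2 - 2*a - 15) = (a - 5)*(a + 2)*(a + 3)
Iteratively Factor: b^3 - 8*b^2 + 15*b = (b - 3)*(b^2 - 5*b) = b*(b - 3)*(b - 5)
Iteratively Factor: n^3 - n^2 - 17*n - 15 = (n + 1)*(n^2 - 2*n - 15) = (n - 5)*(n + 1)*(n + 3)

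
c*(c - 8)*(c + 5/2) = c^3 - 11*c^2/2 - 20*c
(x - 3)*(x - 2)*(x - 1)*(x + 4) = x^4 - 2*x^3 - 13*x^2 + 38*x - 24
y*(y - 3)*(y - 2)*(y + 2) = y^4 - 3*y^3 - 4*y^2 + 12*y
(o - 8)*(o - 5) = o^2 - 13*o + 40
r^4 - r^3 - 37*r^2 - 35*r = r*(r - 7)*(r + 1)*(r + 5)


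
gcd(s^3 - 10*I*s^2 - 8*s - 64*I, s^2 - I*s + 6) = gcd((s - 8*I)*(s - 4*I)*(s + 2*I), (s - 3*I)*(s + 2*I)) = s + 2*I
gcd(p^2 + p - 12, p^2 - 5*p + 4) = 1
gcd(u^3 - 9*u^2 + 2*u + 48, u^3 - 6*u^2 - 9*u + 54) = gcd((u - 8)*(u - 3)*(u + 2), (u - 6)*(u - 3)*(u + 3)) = u - 3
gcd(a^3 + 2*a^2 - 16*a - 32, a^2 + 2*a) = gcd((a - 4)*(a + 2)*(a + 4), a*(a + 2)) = a + 2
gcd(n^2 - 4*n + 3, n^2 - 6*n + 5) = n - 1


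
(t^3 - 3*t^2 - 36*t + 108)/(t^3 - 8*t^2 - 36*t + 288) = (t - 3)/(t - 8)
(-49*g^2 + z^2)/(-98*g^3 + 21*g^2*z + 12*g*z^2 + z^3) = (-7*g + z)/(-14*g^2 + 5*g*z + z^2)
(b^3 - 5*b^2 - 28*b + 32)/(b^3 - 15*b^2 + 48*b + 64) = (b^2 + 3*b - 4)/(b^2 - 7*b - 8)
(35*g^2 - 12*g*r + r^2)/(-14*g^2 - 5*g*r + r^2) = (-5*g + r)/(2*g + r)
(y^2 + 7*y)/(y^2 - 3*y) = (y + 7)/(y - 3)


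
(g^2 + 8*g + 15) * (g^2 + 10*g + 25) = g^4 + 18*g^3 + 120*g^2 + 350*g + 375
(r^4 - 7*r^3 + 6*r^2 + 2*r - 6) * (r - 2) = r^5 - 9*r^4 + 20*r^3 - 10*r^2 - 10*r + 12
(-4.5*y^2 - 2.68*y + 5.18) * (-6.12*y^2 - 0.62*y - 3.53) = 27.54*y^4 + 19.1916*y^3 - 14.155*y^2 + 6.2488*y - 18.2854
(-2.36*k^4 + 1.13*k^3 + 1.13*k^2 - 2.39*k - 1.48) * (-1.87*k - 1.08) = 4.4132*k^5 + 0.4357*k^4 - 3.3335*k^3 + 3.2489*k^2 + 5.3488*k + 1.5984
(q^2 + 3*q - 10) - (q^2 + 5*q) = -2*q - 10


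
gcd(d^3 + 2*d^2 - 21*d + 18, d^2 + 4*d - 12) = d + 6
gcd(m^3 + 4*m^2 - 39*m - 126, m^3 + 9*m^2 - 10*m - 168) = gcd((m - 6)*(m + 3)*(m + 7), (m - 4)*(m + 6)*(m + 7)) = m + 7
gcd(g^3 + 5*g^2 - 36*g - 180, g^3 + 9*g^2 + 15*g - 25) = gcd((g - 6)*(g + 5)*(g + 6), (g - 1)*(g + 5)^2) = g + 5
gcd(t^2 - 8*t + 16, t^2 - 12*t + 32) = t - 4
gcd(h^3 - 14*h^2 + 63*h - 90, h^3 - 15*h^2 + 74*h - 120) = h^2 - 11*h + 30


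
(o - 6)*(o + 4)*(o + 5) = o^3 + 3*o^2 - 34*o - 120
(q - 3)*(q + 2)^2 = q^3 + q^2 - 8*q - 12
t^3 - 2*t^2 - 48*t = t*(t - 8)*(t + 6)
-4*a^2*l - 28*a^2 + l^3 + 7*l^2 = (-2*a + l)*(2*a + l)*(l + 7)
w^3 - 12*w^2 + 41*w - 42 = (w - 7)*(w - 3)*(w - 2)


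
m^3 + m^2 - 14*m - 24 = (m - 4)*(m + 2)*(m + 3)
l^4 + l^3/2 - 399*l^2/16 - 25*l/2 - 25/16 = (l - 5)*(l + 1/4)^2*(l + 5)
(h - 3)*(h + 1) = h^2 - 2*h - 3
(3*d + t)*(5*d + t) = 15*d^2 + 8*d*t + t^2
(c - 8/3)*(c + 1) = c^2 - 5*c/3 - 8/3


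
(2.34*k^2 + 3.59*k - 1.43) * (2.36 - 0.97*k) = -2.2698*k^3 + 2.0401*k^2 + 9.8595*k - 3.3748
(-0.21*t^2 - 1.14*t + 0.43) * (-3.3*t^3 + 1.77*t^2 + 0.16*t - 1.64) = 0.693*t^5 + 3.3903*t^4 - 3.4704*t^3 + 0.9231*t^2 + 1.9384*t - 0.7052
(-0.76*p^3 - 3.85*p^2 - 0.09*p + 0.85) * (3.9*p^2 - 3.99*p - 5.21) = -2.964*p^5 - 11.9826*p^4 + 18.9701*p^3 + 23.7326*p^2 - 2.9226*p - 4.4285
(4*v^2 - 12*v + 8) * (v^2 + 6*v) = 4*v^4 + 12*v^3 - 64*v^2 + 48*v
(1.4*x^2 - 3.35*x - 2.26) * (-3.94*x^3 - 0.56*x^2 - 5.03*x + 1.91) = -5.516*x^5 + 12.415*x^4 + 3.7384*x^3 + 20.7901*x^2 + 4.9693*x - 4.3166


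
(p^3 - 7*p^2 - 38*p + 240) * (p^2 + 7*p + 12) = p^5 - 75*p^3 - 110*p^2 + 1224*p + 2880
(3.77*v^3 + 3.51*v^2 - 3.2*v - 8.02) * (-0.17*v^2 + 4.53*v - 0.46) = -0.6409*v^5 + 16.4814*v^4 + 14.7101*v^3 - 14.7472*v^2 - 34.8586*v + 3.6892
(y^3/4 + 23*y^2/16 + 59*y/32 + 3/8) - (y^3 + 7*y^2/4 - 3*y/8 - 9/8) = -3*y^3/4 - 5*y^2/16 + 71*y/32 + 3/2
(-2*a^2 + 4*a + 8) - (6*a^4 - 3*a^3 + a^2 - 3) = -6*a^4 + 3*a^3 - 3*a^2 + 4*a + 11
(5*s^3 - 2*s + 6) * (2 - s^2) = -5*s^5 + 12*s^3 - 6*s^2 - 4*s + 12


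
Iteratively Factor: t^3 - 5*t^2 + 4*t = (t - 4)*(t^2 - t) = (t - 4)*(t - 1)*(t)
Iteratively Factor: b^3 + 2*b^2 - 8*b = (b - 2)*(b^2 + 4*b) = (b - 2)*(b + 4)*(b)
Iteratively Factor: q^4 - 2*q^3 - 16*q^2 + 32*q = (q + 4)*(q^3 - 6*q^2 + 8*q) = (q - 2)*(q + 4)*(q^2 - 4*q) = q*(q - 2)*(q + 4)*(q - 4)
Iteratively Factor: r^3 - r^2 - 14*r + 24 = (r - 3)*(r^2 + 2*r - 8) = (r - 3)*(r + 4)*(r - 2)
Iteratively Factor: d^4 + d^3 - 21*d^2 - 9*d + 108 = (d - 3)*(d^3 + 4*d^2 - 9*d - 36) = (d - 3)*(d + 3)*(d^2 + d - 12) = (d - 3)*(d + 3)*(d + 4)*(d - 3)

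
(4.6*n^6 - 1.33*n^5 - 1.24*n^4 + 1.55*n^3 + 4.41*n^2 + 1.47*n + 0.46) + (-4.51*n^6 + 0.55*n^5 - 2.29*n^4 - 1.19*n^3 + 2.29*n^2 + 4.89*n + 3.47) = 0.0899999999999999*n^6 - 0.78*n^5 - 3.53*n^4 + 0.36*n^3 + 6.7*n^2 + 6.36*n + 3.93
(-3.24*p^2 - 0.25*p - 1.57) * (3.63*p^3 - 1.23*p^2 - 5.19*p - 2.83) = -11.7612*p^5 + 3.0777*p^4 + 11.424*p^3 + 12.3978*p^2 + 8.8558*p + 4.4431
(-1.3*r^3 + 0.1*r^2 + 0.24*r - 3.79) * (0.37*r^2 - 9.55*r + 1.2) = -0.481*r^5 + 12.452*r^4 - 2.4262*r^3 - 3.5743*r^2 + 36.4825*r - 4.548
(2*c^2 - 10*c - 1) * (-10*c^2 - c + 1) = -20*c^4 + 98*c^3 + 22*c^2 - 9*c - 1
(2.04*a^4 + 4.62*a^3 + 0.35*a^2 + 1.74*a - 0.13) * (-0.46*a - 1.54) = -0.9384*a^5 - 5.2668*a^4 - 7.2758*a^3 - 1.3394*a^2 - 2.6198*a + 0.2002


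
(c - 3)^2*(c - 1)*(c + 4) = c^4 - 3*c^3 - 13*c^2 + 51*c - 36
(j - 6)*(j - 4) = j^2 - 10*j + 24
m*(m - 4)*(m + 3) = m^3 - m^2 - 12*m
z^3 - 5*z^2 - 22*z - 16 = (z - 8)*(z + 1)*(z + 2)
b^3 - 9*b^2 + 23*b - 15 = (b - 5)*(b - 3)*(b - 1)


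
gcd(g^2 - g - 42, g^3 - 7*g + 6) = 1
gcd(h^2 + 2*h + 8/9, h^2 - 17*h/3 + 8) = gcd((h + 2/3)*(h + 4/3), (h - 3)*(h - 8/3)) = 1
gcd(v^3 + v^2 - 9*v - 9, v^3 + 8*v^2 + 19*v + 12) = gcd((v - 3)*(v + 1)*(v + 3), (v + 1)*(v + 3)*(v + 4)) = v^2 + 4*v + 3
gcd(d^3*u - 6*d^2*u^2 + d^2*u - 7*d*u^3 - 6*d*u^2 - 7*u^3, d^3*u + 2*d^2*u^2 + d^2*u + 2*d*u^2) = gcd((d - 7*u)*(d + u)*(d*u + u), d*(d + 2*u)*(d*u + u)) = d*u + u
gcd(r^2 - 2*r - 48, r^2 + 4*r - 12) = r + 6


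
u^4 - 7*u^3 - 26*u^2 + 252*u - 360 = (u - 6)*(u - 5)*(u - 2)*(u + 6)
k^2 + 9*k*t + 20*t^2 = (k + 4*t)*(k + 5*t)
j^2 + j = j*(j + 1)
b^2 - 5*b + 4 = (b - 4)*(b - 1)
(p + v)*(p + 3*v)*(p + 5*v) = p^3 + 9*p^2*v + 23*p*v^2 + 15*v^3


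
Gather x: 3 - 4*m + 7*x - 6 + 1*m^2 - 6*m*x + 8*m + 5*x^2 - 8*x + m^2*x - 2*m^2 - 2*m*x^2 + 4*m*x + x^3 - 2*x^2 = -m^2 + 4*m + x^3 + x^2*(3 - 2*m) + x*(m^2 - 2*m - 1) - 3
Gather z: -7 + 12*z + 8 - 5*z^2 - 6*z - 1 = -5*z^2 + 6*z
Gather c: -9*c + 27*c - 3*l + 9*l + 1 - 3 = 18*c + 6*l - 2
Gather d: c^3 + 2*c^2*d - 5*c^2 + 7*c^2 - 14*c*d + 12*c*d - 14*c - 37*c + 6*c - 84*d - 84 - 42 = c^3 + 2*c^2 - 45*c + d*(2*c^2 - 2*c - 84) - 126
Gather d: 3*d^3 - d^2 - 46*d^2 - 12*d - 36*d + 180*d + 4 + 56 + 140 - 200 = 3*d^3 - 47*d^2 + 132*d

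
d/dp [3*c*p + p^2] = 3*c + 2*p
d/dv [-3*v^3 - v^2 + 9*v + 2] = -9*v^2 - 2*v + 9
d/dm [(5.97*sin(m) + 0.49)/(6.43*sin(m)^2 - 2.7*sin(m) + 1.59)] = (-38.3871*sin(m)^2 - 6.3014*sin(m) + 10.8153)*cos(m)/(41.3449*sin(m)^4 - 34.722*sin(m)^3 + 27.7374*sin(m)^2 - 8.586*sin(m) + 2.5281)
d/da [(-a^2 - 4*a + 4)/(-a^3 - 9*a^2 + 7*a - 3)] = (-a^4 - 8*a^3 - 31*a^2 + 78*a - 16)/(a^6 + 18*a^5 + 67*a^4 - 120*a^3 + 103*a^2 - 42*a + 9)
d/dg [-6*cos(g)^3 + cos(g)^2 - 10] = 2*(9*cos(g) - 1)*sin(g)*cos(g)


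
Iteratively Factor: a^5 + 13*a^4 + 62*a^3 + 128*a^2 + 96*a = (a + 4)*(a^4 + 9*a^3 + 26*a^2 + 24*a) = (a + 2)*(a + 4)*(a^3 + 7*a^2 + 12*a) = (a + 2)*(a + 4)^2*(a^2 + 3*a) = (a + 2)*(a + 3)*(a + 4)^2*(a)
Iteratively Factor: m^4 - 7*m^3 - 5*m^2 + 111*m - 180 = (m - 3)*(m^3 - 4*m^2 - 17*m + 60) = (m - 3)*(m + 4)*(m^2 - 8*m + 15) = (m - 5)*(m - 3)*(m + 4)*(m - 3)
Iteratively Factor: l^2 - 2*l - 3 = (l + 1)*(l - 3)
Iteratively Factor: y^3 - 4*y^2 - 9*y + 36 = (y - 3)*(y^2 - y - 12) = (y - 3)*(y + 3)*(y - 4)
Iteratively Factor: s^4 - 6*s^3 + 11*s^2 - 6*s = (s - 3)*(s^3 - 3*s^2 + 2*s) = (s - 3)*(s - 2)*(s^2 - s) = s*(s - 3)*(s - 2)*(s - 1)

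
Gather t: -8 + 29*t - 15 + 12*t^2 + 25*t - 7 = 12*t^2 + 54*t - 30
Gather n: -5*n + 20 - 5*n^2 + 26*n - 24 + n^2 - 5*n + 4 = -4*n^2 + 16*n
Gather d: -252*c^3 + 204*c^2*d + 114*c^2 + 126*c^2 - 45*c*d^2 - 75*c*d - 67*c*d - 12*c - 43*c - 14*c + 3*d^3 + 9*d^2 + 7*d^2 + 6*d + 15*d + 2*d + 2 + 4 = -252*c^3 + 240*c^2 - 69*c + 3*d^3 + d^2*(16 - 45*c) + d*(204*c^2 - 142*c + 23) + 6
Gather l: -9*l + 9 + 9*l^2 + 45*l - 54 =9*l^2 + 36*l - 45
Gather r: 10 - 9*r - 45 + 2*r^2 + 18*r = 2*r^2 + 9*r - 35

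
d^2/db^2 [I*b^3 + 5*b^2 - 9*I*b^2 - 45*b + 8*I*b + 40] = 6*I*b + 10 - 18*I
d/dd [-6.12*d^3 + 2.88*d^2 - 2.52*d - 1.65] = -18.36*d^2 + 5.76*d - 2.52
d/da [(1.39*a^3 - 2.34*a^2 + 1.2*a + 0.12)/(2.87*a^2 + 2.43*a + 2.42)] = (3.9893*a^4 + 6.7554*a^3 + 0.961199999999999*a^2 - 12.0144*a + 2.6124)/(8.2369*a^4 + 13.9482*a^3 + 19.7957*a^2 + 11.7612*a + 5.8564)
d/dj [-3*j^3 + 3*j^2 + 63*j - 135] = -9*j^2 + 6*j + 63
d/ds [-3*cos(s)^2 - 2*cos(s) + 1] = 2*(3*cos(s) + 1)*sin(s)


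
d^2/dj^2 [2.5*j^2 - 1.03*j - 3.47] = 5.00000000000000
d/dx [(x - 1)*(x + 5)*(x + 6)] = 3*x^2 + 20*x + 19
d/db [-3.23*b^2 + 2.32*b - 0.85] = 2.32 - 6.46*b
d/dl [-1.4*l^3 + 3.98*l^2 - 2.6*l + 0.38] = -4.2*l^2 + 7.96*l - 2.6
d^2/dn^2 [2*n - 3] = 0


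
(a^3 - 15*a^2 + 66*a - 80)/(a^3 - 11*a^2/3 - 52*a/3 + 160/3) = 3*(a^2 - 10*a + 16)/(3*a^2 + 4*a - 32)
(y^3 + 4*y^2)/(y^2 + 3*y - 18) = y^2*(y + 4)/(y^2 + 3*y - 18)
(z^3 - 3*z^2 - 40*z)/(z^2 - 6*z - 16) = z*(z + 5)/(z + 2)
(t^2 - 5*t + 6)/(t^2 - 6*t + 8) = (t - 3)/(t - 4)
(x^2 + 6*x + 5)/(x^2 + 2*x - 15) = (x + 1)/(x - 3)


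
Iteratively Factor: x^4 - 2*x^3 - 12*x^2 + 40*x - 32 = (x - 2)*(x^3 - 12*x + 16) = (x - 2)^2*(x^2 + 2*x - 8) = (x - 2)^3*(x + 4)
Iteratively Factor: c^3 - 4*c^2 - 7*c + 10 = (c - 1)*(c^2 - 3*c - 10) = (c - 1)*(c + 2)*(c - 5)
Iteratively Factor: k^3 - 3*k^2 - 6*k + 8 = (k + 2)*(k^2 - 5*k + 4) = (k - 1)*(k + 2)*(k - 4)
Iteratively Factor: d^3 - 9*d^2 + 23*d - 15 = (d - 5)*(d^2 - 4*d + 3) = (d - 5)*(d - 1)*(d - 3)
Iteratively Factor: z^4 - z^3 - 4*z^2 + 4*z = (z)*(z^3 - z^2 - 4*z + 4) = z*(z - 2)*(z^2 + z - 2) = z*(z - 2)*(z - 1)*(z + 2)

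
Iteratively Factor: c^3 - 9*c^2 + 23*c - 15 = (c - 3)*(c^2 - 6*c + 5) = (c - 5)*(c - 3)*(c - 1)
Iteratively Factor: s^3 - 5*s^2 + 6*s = (s - 3)*(s^2 - 2*s) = (s - 3)*(s - 2)*(s)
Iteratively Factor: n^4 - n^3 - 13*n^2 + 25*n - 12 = (n + 4)*(n^3 - 5*n^2 + 7*n - 3) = (n - 1)*(n + 4)*(n^2 - 4*n + 3) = (n - 3)*(n - 1)*(n + 4)*(n - 1)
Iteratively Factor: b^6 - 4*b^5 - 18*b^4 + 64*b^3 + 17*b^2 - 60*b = (b + 4)*(b^5 - 8*b^4 + 14*b^3 + 8*b^2 - 15*b) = (b - 5)*(b + 4)*(b^4 - 3*b^3 - b^2 + 3*b) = b*(b - 5)*(b + 4)*(b^3 - 3*b^2 - b + 3) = b*(b - 5)*(b - 3)*(b + 4)*(b^2 - 1) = b*(b - 5)*(b - 3)*(b - 1)*(b + 4)*(b + 1)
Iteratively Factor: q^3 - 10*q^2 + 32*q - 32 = (q - 4)*(q^2 - 6*q + 8) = (q - 4)*(q - 2)*(q - 4)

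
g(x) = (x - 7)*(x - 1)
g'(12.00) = 16.00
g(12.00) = 55.00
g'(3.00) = -2.00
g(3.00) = -8.00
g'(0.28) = -7.44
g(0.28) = 4.84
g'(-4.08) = -16.16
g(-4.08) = 56.29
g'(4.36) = 0.72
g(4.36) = -8.87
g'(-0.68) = -9.36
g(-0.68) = 12.90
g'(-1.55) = -11.10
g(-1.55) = 21.80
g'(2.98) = -2.04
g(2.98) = -7.96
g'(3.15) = -1.70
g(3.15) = -8.28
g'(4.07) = 0.14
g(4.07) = -9.00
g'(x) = 2*x - 8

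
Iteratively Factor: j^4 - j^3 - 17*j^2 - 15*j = (j + 3)*(j^3 - 4*j^2 - 5*j) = j*(j + 3)*(j^2 - 4*j - 5) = j*(j - 5)*(j + 3)*(j + 1)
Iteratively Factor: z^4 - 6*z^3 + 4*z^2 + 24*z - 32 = (z - 2)*(z^3 - 4*z^2 - 4*z + 16) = (z - 4)*(z - 2)*(z^2 - 4) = (z - 4)*(z - 2)*(z + 2)*(z - 2)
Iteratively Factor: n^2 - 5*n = (n - 5)*(n)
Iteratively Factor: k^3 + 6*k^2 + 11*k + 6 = (k + 1)*(k^2 + 5*k + 6) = (k + 1)*(k + 3)*(k + 2)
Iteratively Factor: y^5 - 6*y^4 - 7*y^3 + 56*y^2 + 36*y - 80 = (y - 4)*(y^4 - 2*y^3 - 15*y^2 - 4*y + 20) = (y - 5)*(y - 4)*(y^3 + 3*y^2 - 4) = (y - 5)*(y - 4)*(y - 1)*(y^2 + 4*y + 4) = (y - 5)*(y - 4)*(y - 1)*(y + 2)*(y + 2)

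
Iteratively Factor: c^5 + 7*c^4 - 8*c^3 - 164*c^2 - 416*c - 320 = (c + 4)*(c^4 + 3*c^3 - 20*c^2 - 84*c - 80) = (c + 2)*(c + 4)*(c^3 + c^2 - 22*c - 40) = (c + 2)^2*(c + 4)*(c^2 - c - 20) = (c - 5)*(c + 2)^2*(c + 4)*(c + 4)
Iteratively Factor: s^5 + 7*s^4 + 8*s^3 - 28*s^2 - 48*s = (s + 4)*(s^4 + 3*s^3 - 4*s^2 - 12*s) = (s + 2)*(s + 4)*(s^3 + s^2 - 6*s) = s*(s + 2)*(s + 4)*(s^2 + s - 6) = s*(s - 2)*(s + 2)*(s + 4)*(s + 3)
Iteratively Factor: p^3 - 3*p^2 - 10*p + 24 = (p - 4)*(p^2 + p - 6) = (p - 4)*(p + 3)*(p - 2)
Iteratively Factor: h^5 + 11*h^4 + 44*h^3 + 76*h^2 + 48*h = (h)*(h^4 + 11*h^3 + 44*h^2 + 76*h + 48) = h*(h + 4)*(h^3 + 7*h^2 + 16*h + 12) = h*(h + 2)*(h + 4)*(h^2 + 5*h + 6) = h*(h + 2)*(h + 3)*(h + 4)*(h + 2)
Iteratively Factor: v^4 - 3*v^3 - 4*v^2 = (v)*(v^3 - 3*v^2 - 4*v) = v^2*(v^2 - 3*v - 4) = v^2*(v - 4)*(v + 1)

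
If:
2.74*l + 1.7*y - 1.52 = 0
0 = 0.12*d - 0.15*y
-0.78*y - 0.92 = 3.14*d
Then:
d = -0.24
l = 0.68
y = -0.20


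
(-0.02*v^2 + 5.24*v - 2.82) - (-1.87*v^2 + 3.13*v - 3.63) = 1.85*v^2 + 2.11*v + 0.81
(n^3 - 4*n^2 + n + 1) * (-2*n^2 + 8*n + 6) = -2*n^5 + 16*n^4 - 28*n^3 - 18*n^2 + 14*n + 6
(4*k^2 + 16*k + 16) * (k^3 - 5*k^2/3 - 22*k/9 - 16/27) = 4*k^5 + 28*k^4/3 - 184*k^3/9 - 1840*k^2/27 - 1312*k/27 - 256/27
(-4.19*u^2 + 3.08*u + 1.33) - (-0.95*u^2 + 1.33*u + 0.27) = -3.24*u^2 + 1.75*u + 1.06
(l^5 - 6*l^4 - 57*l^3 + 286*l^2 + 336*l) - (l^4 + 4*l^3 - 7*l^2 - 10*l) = l^5 - 7*l^4 - 61*l^3 + 293*l^2 + 346*l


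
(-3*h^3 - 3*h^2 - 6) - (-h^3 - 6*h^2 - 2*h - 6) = -2*h^3 + 3*h^2 + 2*h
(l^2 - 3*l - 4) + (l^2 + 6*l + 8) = 2*l^2 + 3*l + 4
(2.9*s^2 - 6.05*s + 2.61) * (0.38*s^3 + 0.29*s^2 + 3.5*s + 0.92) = 1.102*s^5 - 1.458*s^4 + 9.3873*s^3 - 17.7501*s^2 + 3.569*s + 2.4012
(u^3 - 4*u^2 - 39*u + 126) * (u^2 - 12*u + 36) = u^5 - 16*u^4 + 45*u^3 + 450*u^2 - 2916*u + 4536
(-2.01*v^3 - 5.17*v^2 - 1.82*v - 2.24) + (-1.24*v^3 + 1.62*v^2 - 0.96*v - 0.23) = -3.25*v^3 - 3.55*v^2 - 2.78*v - 2.47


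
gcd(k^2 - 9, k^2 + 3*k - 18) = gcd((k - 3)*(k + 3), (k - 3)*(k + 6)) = k - 3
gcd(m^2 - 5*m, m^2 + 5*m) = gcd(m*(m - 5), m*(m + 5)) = m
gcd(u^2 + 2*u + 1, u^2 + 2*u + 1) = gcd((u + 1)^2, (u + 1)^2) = u^2 + 2*u + 1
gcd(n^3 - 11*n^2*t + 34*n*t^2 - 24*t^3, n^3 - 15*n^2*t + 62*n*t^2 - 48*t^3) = n^2 - 7*n*t + 6*t^2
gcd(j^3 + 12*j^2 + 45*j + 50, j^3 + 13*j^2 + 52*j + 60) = j^2 + 7*j + 10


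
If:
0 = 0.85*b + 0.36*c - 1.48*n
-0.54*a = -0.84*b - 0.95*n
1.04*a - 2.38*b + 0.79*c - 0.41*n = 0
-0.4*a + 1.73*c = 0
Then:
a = 0.00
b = 0.00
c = 0.00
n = 0.00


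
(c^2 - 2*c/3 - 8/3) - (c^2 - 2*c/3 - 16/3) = 8/3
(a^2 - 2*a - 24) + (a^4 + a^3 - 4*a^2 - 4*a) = a^4 + a^3 - 3*a^2 - 6*a - 24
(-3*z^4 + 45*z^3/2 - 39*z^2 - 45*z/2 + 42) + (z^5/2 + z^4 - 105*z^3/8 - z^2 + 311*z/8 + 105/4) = z^5/2 - 2*z^4 + 75*z^3/8 - 40*z^2 + 131*z/8 + 273/4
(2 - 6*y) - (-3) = 5 - 6*y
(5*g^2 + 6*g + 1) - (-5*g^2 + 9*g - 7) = 10*g^2 - 3*g + 8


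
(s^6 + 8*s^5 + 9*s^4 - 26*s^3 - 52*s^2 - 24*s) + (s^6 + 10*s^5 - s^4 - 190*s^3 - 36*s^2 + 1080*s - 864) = 2*s^6 + 18*s^5 + 8*s^4 - 216*s^3 - 88*s^2 + 1056*s - 864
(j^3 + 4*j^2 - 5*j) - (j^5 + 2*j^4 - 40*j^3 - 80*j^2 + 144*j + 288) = -j^5 - 2*j^4 + 41*j^3 + 84*j^2 - 149*j - 288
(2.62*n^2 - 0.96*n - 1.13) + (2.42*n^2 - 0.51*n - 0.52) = 5.04*n^2 - 1.47*n - 1.65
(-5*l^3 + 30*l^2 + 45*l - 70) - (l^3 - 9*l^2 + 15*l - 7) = -6*l^3 + 39*l^2 + 30*l - 63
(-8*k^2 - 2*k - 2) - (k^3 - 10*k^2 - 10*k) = -k^3 + 2*k^2 + 8*k - 2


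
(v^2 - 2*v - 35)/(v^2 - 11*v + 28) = (v + 5)/(v - 4)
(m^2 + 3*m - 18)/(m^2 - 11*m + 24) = (m + 6)/(m - 8)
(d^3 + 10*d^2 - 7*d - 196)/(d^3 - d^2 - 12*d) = (d^2 + 14*d + 49)/(d*(d + 3))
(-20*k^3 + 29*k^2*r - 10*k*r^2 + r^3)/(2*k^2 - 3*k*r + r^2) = (20*k^2 - 9*k*r + r^2)/(-2*k + r)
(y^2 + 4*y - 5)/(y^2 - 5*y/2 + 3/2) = 2*(y + 5)/(2*y - 3)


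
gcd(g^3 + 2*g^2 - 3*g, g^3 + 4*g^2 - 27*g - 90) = g + 3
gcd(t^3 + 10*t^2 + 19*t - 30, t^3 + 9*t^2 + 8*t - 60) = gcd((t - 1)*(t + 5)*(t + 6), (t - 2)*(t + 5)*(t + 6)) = t^2 + 11*t + 30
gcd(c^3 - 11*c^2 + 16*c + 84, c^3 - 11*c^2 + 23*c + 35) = c - 7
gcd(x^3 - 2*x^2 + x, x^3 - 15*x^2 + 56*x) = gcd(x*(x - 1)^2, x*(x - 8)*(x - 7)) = x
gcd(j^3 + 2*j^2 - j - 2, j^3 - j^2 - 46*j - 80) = j + 2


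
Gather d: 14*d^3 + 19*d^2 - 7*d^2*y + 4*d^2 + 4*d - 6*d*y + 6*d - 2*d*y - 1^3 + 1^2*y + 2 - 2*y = 14*d^3 + d^2*(23 - 7*y) + d*(10 - 8*y) - y + 1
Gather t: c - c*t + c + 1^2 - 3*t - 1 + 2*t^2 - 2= 2*c + 2*t^2 + t*(-c - 3) - 2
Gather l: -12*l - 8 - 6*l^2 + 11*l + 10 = -6*l^2 - l + 2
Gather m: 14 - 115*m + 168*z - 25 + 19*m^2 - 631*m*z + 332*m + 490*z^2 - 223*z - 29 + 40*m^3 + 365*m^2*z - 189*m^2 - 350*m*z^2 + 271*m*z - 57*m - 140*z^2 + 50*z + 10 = 40*m^3 + m^2*(365*z - 170) + m*(-350*z^2 - 360*z + 160) + 350*z^2 - 5*z - 30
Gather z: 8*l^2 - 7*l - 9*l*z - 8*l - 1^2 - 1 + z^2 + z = 8*l^2 - 15*l + z^2 + z*(1 - 9*l) - 2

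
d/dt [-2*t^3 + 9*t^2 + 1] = 6*t*(3 - t)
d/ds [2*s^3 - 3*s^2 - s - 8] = 6*s^2 - 6*s - 1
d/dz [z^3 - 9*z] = 3*z^2 - 9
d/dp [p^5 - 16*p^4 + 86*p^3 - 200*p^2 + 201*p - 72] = 5*p^4 - 64*p^3 + 258*p^2 - 400*p + 201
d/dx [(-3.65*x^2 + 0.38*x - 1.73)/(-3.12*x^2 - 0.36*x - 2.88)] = (2.4996*x^2 + 10.2288*x - 1.7172)/(9.7344*x^4 + 2.2464*x^3 + 18.1008*x^2 + 2.0736*x + 8.2944)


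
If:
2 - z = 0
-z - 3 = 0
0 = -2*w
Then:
No Solution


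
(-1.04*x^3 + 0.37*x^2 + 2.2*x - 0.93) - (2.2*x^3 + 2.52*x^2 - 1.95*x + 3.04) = -3.24*x^3 - 2.15*x^2 + 4.15*x - 3.97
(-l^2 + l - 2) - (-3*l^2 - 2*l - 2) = 2*l^2 + 3*l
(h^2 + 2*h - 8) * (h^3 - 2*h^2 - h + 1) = h^5 - 13*h^3 + 15*h^2 + 10*h - 8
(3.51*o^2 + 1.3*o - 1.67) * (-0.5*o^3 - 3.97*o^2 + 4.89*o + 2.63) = -1.755*o^5 - 14.5847*o^4 + 12.8379*o^3 + 22.2182*o^2 - 4.7473*o - 4.3921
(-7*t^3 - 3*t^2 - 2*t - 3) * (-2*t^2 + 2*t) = 14*t^5 - 8*t^4 - 2*t^3 + 2*t^2 - 6*t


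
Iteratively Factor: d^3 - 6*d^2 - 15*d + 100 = (d - 5)*(d^2 - d - 20) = (d - 5)^2*(d + 4)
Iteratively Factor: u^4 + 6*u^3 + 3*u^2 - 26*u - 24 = (u - 2)*(u^3 + 8*u^2 + 19*u + 12) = (u - 2)*(u + 3)*(u^2 + 5*u + 4) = (u - 2)*(u + 3)*(u + 4)*(u + 1)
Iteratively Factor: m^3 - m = (m)*(m^2 - 1) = m*(m + 1)*(m - 1)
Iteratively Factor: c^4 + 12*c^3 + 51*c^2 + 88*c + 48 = (c + 3)*(c^3 + 9*c^2 + 24*c + 16) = (c + 3)*(c + 4)*(c^2 + 5*c + 4) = (c + 1)*(c + 3)*(c + 4)*(c + 4)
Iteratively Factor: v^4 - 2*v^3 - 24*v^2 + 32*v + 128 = (v + 2)*(v^3 - 4*v^2 - 16*v + 64) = (v - 4)*(v + 2)*(v^2 - 16) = (v - 4)*(v + 2)*(v + 4)*(v - 4)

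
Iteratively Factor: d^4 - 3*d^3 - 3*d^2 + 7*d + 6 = (d + 1)*(d^3 - 4*d^2 + d + 6) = (d - 2)*(d + 1)*(d^2 - 2*d - 3) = (d - 2)*(d + 1)^2*(d - 3)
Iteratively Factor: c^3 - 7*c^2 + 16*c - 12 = (c - 2)*(c^2 - 5*c + 6) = (c - 2)^2*(c - 3)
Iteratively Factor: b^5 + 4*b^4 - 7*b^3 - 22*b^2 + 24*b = (b + 4)*(b^4 - 7*b^2 + 6*b) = (b - 2)*(b + 4)*(b^3 + 2*b^2 - 3*b) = (b - 2)*(b + 3)*(b + 4)*(b^2 - b) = b*(b - 2)*(b + 3)*(b + 4)*(b - 1)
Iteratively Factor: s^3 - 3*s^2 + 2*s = (s)*(s^2 - 3*s + 2) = s*(s - 2)*(s - 1)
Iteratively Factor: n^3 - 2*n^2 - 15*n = (n - 5)*(n^2 + 3*n) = n*(n - 5)*(n + 3)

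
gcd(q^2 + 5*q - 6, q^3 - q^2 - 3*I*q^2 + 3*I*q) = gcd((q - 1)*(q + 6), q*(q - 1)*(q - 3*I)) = q - 1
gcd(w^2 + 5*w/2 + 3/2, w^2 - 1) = w + 1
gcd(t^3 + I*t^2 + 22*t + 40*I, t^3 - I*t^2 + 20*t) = t^2 - I*t + 20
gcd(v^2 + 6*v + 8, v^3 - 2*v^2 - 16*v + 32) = v + 4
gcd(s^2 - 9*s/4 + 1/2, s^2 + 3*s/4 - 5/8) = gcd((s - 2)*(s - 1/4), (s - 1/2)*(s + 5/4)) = 1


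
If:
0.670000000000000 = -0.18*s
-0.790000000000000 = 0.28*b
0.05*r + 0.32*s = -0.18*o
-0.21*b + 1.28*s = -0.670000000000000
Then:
No Solution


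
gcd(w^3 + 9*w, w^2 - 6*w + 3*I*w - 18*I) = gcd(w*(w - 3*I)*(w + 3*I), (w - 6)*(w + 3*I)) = w + 3*I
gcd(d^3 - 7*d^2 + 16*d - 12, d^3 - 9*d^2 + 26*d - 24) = d^2 - 5*d + 6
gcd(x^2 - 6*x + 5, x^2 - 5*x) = x - 5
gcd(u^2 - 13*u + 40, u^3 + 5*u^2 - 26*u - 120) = u - 5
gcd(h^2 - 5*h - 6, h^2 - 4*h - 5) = h + 1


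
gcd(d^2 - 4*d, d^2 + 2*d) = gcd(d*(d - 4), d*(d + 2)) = d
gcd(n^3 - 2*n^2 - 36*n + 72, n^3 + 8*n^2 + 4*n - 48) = n^2 + 4*n - 12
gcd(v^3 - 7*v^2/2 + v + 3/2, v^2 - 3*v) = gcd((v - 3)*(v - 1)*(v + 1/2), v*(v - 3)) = v - 3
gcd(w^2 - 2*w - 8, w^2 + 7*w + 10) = w + 2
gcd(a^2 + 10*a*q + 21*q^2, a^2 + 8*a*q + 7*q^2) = a + 7*q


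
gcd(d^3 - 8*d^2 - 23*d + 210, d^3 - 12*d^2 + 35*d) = d - 7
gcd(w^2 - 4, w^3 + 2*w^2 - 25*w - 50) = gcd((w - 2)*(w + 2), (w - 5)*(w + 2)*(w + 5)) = w + 2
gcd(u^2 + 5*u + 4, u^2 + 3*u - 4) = u + 4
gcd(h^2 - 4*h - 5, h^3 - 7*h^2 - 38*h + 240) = h - 5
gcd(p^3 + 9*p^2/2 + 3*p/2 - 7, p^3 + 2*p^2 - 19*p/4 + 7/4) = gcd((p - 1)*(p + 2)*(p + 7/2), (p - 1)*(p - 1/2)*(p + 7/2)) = p^2 + 5*p/2 - 7/2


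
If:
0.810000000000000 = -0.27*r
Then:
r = -3.00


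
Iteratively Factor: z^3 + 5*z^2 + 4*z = (z)*(z^2 + 5*z + 4) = z*(z + 1)*(z + 4)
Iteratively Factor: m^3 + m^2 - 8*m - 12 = (m - 3)*(m^2 + 4*m + 4) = (m - 3)*(m + 2)*(m + 2)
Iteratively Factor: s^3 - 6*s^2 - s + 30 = (s - 5)*(s^2 - s - 6) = (s - 5)*(s + 2)*(s - 3)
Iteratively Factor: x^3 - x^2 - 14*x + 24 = (x - 2)*(x^2 + x - 12) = (x - 2)*(x + 4)*(x - 3)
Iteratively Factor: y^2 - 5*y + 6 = (y - 3)*(y - 2)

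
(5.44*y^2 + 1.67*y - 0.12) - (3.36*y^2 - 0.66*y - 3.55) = 2.08*y^2 + 2.33*y + 3.43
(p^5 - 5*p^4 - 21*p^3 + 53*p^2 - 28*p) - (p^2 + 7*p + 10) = p^5 - 5*p^4 - 21*p^3 + 52*p^2 - 35*p - 10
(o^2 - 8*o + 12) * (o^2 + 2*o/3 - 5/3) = o^4 - 22*o^3/3 + 5*o^2 + 64*o/3 - 20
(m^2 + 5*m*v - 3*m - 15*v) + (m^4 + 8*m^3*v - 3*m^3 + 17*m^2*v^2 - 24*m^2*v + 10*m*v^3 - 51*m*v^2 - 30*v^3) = m^4 + 8*m^3*v - 3*m^3 + 17*m^2*v^2 - 24*m^2*v + m^2 + 10*m*v^3 - 51*m*v^2 + 5*m*v - 3*m - 30*v^3 - 15*v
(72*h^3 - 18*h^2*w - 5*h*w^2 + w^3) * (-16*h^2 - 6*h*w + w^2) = -1152*h^5 - 144*h^4*w + 260*h^3*w^2 - 4*h^2*w^3 - 11*h*w^4 + w^5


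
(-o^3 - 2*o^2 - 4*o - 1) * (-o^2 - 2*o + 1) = o^5 + 4*o^4 + 7*o^3 + 7*o^2 - 2*o - 1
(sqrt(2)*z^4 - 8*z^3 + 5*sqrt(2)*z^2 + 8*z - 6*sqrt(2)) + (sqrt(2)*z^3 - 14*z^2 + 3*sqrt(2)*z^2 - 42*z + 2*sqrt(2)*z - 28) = sqrt(2)*z^4 - 8*z^3 + sqrt(2)*z^3 - 14*z^2 + 8*sqrt(2)*z^2 - 34*z + 2*sqrt(2)*z - 28 - 6*sqrt(2)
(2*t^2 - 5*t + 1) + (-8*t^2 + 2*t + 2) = -6*t^2 - 3*t + 3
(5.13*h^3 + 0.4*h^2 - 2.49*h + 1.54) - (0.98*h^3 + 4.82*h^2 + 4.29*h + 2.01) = 4.15*h^3 - 4.42*h^2 - 6.78*h - 0.47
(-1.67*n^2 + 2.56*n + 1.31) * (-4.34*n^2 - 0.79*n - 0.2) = 7.2478*n^4 - 9.7911*n^3 - 7.3738*n^2 - 1.5469*n - 0.262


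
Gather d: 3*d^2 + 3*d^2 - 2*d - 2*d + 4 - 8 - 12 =6*d^2 - 4*d - 16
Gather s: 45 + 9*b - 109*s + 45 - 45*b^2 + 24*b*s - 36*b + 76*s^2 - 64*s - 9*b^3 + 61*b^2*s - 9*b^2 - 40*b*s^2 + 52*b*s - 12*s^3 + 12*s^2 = -9*b^3 - 54*b^2 - 27*b - 12*s^3 + s^2*(88 - 40*b) + s*(61*b^2 + 76*b - 173) + 90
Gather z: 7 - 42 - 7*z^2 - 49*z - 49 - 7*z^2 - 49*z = -14*z^2 - 98*z - 84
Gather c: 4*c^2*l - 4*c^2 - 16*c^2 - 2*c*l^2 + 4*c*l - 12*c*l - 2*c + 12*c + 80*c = c^2*(4*l - 20) + c*(-2*l^2 - 8*l + 90)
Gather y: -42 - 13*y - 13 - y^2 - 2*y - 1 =-y^2 - 15*y - 56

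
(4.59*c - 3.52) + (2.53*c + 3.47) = 7.12*c - 0.0499999999999998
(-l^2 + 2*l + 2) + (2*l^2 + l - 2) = l^2 + 3*l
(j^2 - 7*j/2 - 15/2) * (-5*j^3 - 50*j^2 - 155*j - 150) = -5*j^5 - 65*j^4/2 + 115*j^3/2 + 1535*j^2/2 + 3375*j/2 + 1125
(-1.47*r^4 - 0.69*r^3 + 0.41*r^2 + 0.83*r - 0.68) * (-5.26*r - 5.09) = 7.7322*r^5 + 11.1117*r^4 + 1.3555*r^3 - 6.4527*r^2 - 0.647899999999999*r + 3.4612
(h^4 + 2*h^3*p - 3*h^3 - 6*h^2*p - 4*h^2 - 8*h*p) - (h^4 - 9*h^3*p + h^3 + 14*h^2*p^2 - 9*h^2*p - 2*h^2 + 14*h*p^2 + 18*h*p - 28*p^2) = 11*h^3*p - 4*h^3 - 14*h^2*p^2 + 3*h^2*p - 2*h^2 - 14*h*p^2 - 26*h*p + 28*p^2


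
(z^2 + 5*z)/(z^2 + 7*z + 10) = z/(z + 2)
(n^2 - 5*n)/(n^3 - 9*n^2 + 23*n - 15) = n/(n^2 - 4*n + 3)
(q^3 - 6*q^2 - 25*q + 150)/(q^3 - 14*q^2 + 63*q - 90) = (q + 5)/(q - 3)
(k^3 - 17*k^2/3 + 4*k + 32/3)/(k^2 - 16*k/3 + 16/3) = (3*k^2 - 5*k - 8)/(3*k - 4)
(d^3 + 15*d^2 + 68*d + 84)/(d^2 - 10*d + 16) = (d^3 + 15*d^2 + 68*d + 84)/(d^2 - 10*d + 16)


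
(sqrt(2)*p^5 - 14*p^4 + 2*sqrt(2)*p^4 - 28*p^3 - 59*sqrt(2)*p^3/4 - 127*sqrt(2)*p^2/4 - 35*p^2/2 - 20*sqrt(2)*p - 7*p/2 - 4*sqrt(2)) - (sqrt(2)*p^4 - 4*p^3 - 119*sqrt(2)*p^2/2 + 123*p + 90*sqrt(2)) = sqrt(2)*p^5 - 14*p^4 + sqrt(2)*p^4 - 24*p^3 - 59*sqrt(2)*p^3/4 - 35*p^2/2 + 111*sqrt(2)*p^2/4 - 253*p/2 - 20*sqrt(2)*p - 94*sqrt(2)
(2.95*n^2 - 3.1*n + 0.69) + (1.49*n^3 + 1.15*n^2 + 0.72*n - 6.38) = 1.49*n^3 + 4.1*n^2 - 2.38*n - 5.69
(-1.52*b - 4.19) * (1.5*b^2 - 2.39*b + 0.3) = -2.28*b^3 - 2.6522*b^2 + 9.5581*b - 1.257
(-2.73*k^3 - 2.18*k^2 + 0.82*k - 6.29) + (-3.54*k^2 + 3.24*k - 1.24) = -2.73*k^3 - 5.72*k^2 + 4.06*k - 7.53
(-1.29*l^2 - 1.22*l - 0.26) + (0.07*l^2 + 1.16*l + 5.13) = -1.22*l^2 - 0.0600000000000001*l + 4.87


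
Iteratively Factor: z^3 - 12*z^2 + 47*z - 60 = (z - 4)*(z^2 - 8*z + 15) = (z - 5)*(z - 4)*(z - 3)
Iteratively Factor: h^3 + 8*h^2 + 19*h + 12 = (h + 3)*(h^2 + 5*h + 4) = (h + 3)*(h + 4)*(h + 1)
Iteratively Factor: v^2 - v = (v - 1)*(v)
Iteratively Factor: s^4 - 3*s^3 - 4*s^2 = (s - 4)*(s^3 + s^2) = s*(s - 4)*(s^2 + s) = s^2*(s - 4)*(s + 1)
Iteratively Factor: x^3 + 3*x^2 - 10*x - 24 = (x + 4)*(x^2 - x - 6) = (x - 3)*(x + 4)*(x + 2)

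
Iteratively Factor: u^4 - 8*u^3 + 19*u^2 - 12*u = (u)*(u^3 - 8*u^2 + 19*u - 12) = u*(u - 1)*(u^2 - 7*u + 12) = u*(u - 4)*(u - 1)*(u - 3)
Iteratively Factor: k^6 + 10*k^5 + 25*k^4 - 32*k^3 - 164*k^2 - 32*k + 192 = (k + 2)*(k^5 + 8*k^4 + 9*k^3 - 50*k^2 - 64*k + 96) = (k - 2)*(k + 2)*(k^4 + 10*k^3 + 29*k^2 + 8*k - 48) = (k - 2)*(k + 2)*(k + 4)*(k^3 + 6*k^2 + 5*k - 12) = (k - 2)*(k + 2)*(k + 4)^2*(k^2 + 2*k - 3) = (k - 2)*(k - 1)*(k + 2)*(k + 4)^2*(k + 3)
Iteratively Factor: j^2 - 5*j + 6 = (j - 2)*(j - 3)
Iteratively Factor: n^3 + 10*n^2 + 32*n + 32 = (n + 4)*(n^2 + 6*n + 8) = (n + 4)^2*(n + 2)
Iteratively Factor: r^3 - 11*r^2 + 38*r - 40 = (r - 2)*(r^2 - 9*r + 20) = (r - 4)*(r - 2)*(r - 5)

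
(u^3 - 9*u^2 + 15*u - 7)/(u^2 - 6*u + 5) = (u^2 - 8*u + 7)/(u - 5)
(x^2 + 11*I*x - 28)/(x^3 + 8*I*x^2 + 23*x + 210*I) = (x + 4*I)/(x^2 + I*x + 30)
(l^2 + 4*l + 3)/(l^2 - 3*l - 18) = (l + 1)/(l - 6)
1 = 1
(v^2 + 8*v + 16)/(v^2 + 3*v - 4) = (v + 4)/(v - 1)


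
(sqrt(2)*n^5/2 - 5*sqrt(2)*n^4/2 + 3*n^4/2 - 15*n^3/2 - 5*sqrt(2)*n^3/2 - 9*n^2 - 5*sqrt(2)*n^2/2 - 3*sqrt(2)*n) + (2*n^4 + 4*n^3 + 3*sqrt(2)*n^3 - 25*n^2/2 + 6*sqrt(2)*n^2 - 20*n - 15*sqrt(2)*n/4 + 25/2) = sqrt(2)*n^5/2 - 5*sqrt(2)*n^4/2 + 7*n^4/2 - 7*n^3/2 + sqrt(2)*n^3/2 - 43*n^2/2 + 7*sqrt(2)*n^2/2 - 20*n - 27*sqrt(2)*n/4 + 25/2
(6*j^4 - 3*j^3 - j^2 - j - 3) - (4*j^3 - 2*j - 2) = 6*j^4 - 7*j^3 - j^2 + j - 1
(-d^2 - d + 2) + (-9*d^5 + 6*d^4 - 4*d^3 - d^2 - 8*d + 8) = -9*d^5 + 6*d^4 - 4*d^3 - 2*d^2 - 9*d + 10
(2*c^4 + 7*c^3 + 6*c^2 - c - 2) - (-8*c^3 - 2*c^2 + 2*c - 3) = 2*c^4 + 15*c^3 + 8*c^2 - 3*c + 1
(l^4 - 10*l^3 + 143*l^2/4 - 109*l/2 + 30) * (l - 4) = l^5 - 14*l^4 + 303*l^3/4 - 395*l^2/2 + 248*l - 120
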